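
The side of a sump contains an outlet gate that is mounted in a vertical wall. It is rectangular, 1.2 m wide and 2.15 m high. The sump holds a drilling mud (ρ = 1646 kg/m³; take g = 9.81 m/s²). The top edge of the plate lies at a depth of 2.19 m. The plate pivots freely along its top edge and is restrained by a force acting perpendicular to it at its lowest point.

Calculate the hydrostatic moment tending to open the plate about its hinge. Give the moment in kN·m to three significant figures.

γ = ρg = 1646 × 9.81 / 1000 = 16.14726 kN/m³.
The centroid lies 2.15/2 = 1.075 m below the top edge, so the centroid depth is h_c = 2.19 + 1.075 = 3.265 m.
A = 1.2 × 2.15 = 2.58 m².
Resultant F = γ·h_c·A = 16.14726 × 3.265 × 2.58 = 136.02 kN.
I_c = b·h³/12 = 1.2 × 2.15³/12 = 0.993837 m⁴.
Centre of pressure: y_p = y_c + I_c/(y_c·A) = 3.265 + 0.993837/(3.265 × 2.58) = 3.265 + 0.117981 = 3.38298 m along the plane.
The resultant acts 1.075 + 0.117981 = 1.19298 m (along the plate) below the hinge at the top edge, so the moment about the hinge is M = F × 1.19298 = 136.02 × 1.19298 = 162.269 kN·m.

M ≈ 162 kN·m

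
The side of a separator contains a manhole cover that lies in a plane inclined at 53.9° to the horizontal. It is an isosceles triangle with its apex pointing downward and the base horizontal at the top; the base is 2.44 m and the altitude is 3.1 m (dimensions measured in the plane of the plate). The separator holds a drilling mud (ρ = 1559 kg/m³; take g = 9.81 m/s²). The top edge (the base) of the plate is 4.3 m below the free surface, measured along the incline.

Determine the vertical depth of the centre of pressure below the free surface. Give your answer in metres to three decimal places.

h_p = 4.390 m

γ = ρg = 1559 × 9.81 / 1000 = 15.29379 kN/m³.
Let θ = 53.9° be the plate's angle to the horizontal; measure y along the incline from where the plane meets the free surface. Vertical depth h = y·sinθ with sinθ = 0.807990.
With the apex down, the centroid sits h/3 = 3.1/3 = 1.03333 m below the base (the top edge), so y_c = 4.3 + 1.03333 = 5.33333 m and h_c = 5.33333 × 0.807990 = 4.30928 m.
A = ½ × 2.44 × 3.1 = 3.782 m².
Resultant F = γ·h_c·A = 15.29379 × 4.30928 × 3.782 = 249.254 kN.
I_c = b·h³/36 = 2.44 × 3.1³/36 = 2.01917 m⁴.
Centre of pressure: y_p = y_c + I_c/(y_c·A) = 5.33333 + 2.01917/(5.33333 × 3.782) = 5.33333 + 0.100104 = 5.43343 m along the plane.
Vertically, h_p = y_p·sinθ = 5.43343 × 0.807990 = 4.39016 m.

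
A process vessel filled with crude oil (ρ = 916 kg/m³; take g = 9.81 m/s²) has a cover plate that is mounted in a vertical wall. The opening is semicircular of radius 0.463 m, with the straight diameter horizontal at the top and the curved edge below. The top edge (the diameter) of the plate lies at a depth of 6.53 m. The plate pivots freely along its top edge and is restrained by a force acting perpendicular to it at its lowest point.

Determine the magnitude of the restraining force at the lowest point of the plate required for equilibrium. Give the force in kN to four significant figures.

P ≈ 8.736 kN

γ = ρg = 916 × 9.81 / 1000 = 8.98596 kN/m³.
The centroid of a semicircle lies 4r/(3π) = 0.196503 m from the diameter, here below the top edge, so the centroid depth is h_c = 6.53 + 0.196503 = 6.7265 m.
A = πr²/2 = π × 0.463²/2 = 0.33673 m².
Resultant F = γ·h_c·A = 8.98596 × 6.7265 × 0.33673 = 20.3533 kN.
I_c = (π/8 − 8/(9π))·r⁴ = 0.109757 × 0.463⁴ = 0.00504378 m⁴.
Centre of pressure: y_p = y_c + I_c/(y_c·A) = 6.7265 + 0.00504378/(6.7265 × 0.33673) = 6.7265 + 0.00222682 = 6.72873 m along the plane.
The resultant acts 0.196503 + 0.00222682 = 0.19873 m (along the plate) below the hinge at the top edge, so the moment about the hinge is M = F × 0.19873 = 20.3533 × 0.19873 = 4.04481 kN·m.
A normal force at the bottom, 0.463 m from the hinge, must supply this moment: P = 4.04481/0.463 = 8.73609 kN.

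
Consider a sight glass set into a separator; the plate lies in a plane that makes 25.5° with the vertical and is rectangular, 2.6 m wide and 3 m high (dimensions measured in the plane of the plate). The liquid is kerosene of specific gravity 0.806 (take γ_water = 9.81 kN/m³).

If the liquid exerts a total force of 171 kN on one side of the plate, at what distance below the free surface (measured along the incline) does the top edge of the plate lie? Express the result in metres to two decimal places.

y_top ≈ 1.57 m

γ = 0.806 × 9.81 = 7.90686 kN/m³.
A = 2.6 × 3 = 7.8 m².
From F = γ·h_c·A, the centroid depth is h_c = 171/(7.90686 × 7.8) = 2.77267 m.
The plate makes 25.5° with the vertical, i.e. θ = 90° − 25.5° = 64.5° to the horizontal. Measuring y along the incline from the free-surface line, vertical depth h = y·sinθ with sinθ = 0.902585.
Along the incline, y_c = h_c/sinθ = 2.77267/0.902585 = 3.07192 m.
The centroid lies 3/2 = 1.5 m below the top edge, so the top edge sits at y_top = 3.07192 − 1.5 = 1.57192 m along the incline.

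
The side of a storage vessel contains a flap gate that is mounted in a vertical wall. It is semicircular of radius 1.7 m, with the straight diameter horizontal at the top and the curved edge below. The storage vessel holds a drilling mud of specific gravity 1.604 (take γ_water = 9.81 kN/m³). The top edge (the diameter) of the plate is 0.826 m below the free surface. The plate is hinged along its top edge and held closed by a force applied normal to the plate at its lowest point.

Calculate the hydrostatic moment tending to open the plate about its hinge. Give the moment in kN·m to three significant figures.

γ = 1.604 × 9.81 = 15.73524 kN/m³.
The centroid of a semicircle lies 4r/(3π) = 0.721502 m from the diameter, here below the top edge, so the centroid depth is h_c = 0.826 + 0.721502 = 1.5475 m.
A = πr²/2 = π × 1.7²/2 = 4.5396 m².
Resultant F = γ·h_c·A = 15.73524 × 1.5475 × 4.5396 = 110.541 kN.
I_c = (π/8 − 8/(9π))·r⁴ = 0.109757 × 1.7⁴ = 0.916701 m⁴.
Centre of pressure: y_p = y_c + I_c/(y_c·A) = 1.5475 + 0.916701/(1.5475 × 4.5396) = 1.5475 + 0.130491 = 1.67799 m along the plane.
The resultant acts 0.721502 + 0.130491 = 0.851993 m (along the plate) below the hinge at the top edge, so the moment about the hinge is M = F × 0.851993 = 110.541 × 0.851993 = 94.1802 kN·m.

M ≈ 94.2 kN·m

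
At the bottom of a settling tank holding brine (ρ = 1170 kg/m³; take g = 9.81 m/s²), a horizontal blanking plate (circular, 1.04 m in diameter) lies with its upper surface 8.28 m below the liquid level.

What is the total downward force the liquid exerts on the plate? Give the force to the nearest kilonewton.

γ = ρg = 1170 × 9.81 / 1000 = 11.4777 kN/m³.
The plate is horizontal, so pressure is uniform at p = γ·h = 11.4777 × 8.28 = 95.0354 kN/m².
A = π(0.52)² = 0.849487 m².
F = p·A = 95.0354 × 0.849487 = 80.7313 kN.

F ≈ 81 kN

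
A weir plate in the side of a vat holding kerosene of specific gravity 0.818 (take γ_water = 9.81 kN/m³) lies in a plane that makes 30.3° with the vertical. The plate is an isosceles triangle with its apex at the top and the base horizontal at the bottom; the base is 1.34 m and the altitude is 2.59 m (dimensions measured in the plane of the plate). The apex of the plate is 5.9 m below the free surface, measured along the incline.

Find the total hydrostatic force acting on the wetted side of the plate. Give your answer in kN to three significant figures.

γ = 0.818 × 9.81 = 8.02458 kN/m³.
The plate makes 30.3° with the vertical, i.e. θ = 90° − 30.3° = 59.7° to the horizontal. Measuring y along the incline from the free-surface line, vertical depth h = y·sinθ with sinθ = 0.863396.
With the apex up, the centroid sits 2h/3 = 2 × 2.59/3 = 1.72667 m below the apex, so y_c = 5.9 + 1.72667 = 7.62667 m and h_c = 7.62667 × 0.863396 = 6.58484 m.
A = ½ × 1.34 × 2.59 = 1.7353 m².
Resultant F = γ·h_c·A = 8.02458 × 6.58484 × 1.7353 = 91.6943 kN.

F ≈ 91.7 kN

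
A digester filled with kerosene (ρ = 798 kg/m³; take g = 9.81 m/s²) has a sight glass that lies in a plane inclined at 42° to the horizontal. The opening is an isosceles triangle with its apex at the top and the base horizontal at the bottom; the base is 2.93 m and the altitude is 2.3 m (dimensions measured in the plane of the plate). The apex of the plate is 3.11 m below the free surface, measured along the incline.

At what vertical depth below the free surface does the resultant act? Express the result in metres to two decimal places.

γ = ρg = 798 × 9.81 / 1000 = 7.82838 kN/m³.
Let θ = 42° be the plate's angle to the horizontal; measure y along the incline from where the plane meets the free surface. Vertical depth h = y·sinθ with sinθ = 0.669131.
With the apex up, the centroid sits 2h/3 = 2 × 2.3/3 = 1.53333 m below the apex, so y_c = 3.11 + 1.53333 = 4.64333 m and h_c = 4.64333 × 0.669131 = 3.107 m.
A = ½ × 2.93 × 2.3 = 3.3695 m².
Resultant F = γ·h_c·A = 7.82838 × 3.107 × 3.3695 = 81.9556 kN.
I_c = b·h³/36 = 2.93 × 2.3³/36 = 0.990259 m⁴.
Centre of pressure: y_p = y_c + I_c/(y_c·A) = 4.64333 + 0.990259/(4.64333 × 3.3695) = 4.64333 + 0.0632927 = 4.70662 m along the plane.
Vertically, h_p = y_p·sinθ = 4.70662 × 0.669131 = 3.14935 m.

h_p = 3.15 m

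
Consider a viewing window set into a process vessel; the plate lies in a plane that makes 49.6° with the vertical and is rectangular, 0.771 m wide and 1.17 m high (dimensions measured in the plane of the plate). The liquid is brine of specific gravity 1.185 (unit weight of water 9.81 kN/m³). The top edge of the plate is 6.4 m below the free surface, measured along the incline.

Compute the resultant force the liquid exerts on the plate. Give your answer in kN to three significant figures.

γ = 1.185 × 9.81 = 11.62485 kN/m³.
The plate makes 49.6° with the vertical, i.e. θ = 90° − 49.6° = 40.4° to the horizontal. Measuring y along the incline from the free-surface line, vertical depth h = y·sinθ with sinθ = 0.648120.
The centroid lies 1.17/2 = 0.585 m below the top edge, so y_c = 6.4 + 0.585 = 6.985 m and h_c = 6.985 × 0.648120 = 4.52712 m.
A = 0.771 × 1.17 = 0.90207 m².
Resultant F = γ·h_c·A = 11.62485 × 4.52712 × 0.90207 = 47.4733 kN.

F ≈ 47.5 kN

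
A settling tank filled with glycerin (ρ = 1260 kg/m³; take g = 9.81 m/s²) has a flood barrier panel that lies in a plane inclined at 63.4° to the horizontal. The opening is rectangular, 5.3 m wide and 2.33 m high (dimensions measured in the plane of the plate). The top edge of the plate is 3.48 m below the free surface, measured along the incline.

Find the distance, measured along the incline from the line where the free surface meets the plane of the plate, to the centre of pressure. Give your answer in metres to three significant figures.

γ = ρg = 1260 × 9.81 / 1000 = 12.3606 kN/m³.
Let θ = 63.4° be the plate's angle to the horizontal; measure y along the incline from where the plane meets the free surface. Vertical depth h = y·sinθ with sinθ = 0.894154.
The centroid lies 2.33/2 = 1.165 m below the top edge, so y_c = 3.48 + 1.165 = 4.645 m and h_c = 4.645 × 0.894154 = 4.15335 m.
A = 5.3 × 2.33 = 12.349 m².
Resultant F = γ·h_c·A = 12.3606 × 4.15335 × 12.349 = 633.972 kN.
I_c = b·h³/12 = 5.3 × 2.33³/12 = 5.58679 m⁴.
Centre of pressure: y_p = y_c + I_c/(y_c·A) = 4.645 + 5.58679/(4.645 × 12.349) = 4.645 + 0.0973968 = 4.7424 m along the plane.

y_p = 4.74 m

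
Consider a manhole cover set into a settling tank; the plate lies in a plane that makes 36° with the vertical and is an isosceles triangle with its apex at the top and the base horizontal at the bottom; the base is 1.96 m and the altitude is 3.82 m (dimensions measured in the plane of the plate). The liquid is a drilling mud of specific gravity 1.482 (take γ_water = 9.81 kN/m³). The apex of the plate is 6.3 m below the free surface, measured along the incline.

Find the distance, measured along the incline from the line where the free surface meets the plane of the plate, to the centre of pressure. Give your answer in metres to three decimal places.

γ = 1.482 × 9.81 = 14.53842 kN/m³.
The plate makes 36° with the vertical, i.e. θ = 90° − 36° = 54° to the horizontal. Measuring y along the incline from the free-surface line, vertical depth h = y·sinθ with sinθ = 0.809017.
With the apex up, the centroid sits 2h/3 = 2 × 3.82/3 = 2.54667 m below the apex, so y_c = 6.3 + 2.54667 = 8.84667 m and h_c = 8.84667 × 0.809017 = 7.15711 m.
A = ½ × 1.96 × 3.82 = 3.7436 m².
Resultant F = γ·h_c·A = 14.53842 × 7.15711 × 3.7436 = 389.533 kN.
I_c = b·h³/36 = 1.96 × 3.82³/36 = 3.03489 m⁴.
Centre of pressure: y_p = y_c + I_c/(y_c·A) = 8.84667 + 3.03489/(8.84667 × 3.7436) = 8.84667 + 0.0916376 = 8.93831 m along the plane.

y_p = 8.938 m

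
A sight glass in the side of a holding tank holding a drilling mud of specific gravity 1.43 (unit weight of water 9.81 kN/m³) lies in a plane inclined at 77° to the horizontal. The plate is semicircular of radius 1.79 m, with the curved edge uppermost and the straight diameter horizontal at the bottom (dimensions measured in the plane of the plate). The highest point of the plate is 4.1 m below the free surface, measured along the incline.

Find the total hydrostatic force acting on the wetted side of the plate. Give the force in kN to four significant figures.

F ≈ 352.9 kN

γ = 1.43 × 9.81 = 14.0283 kN/m³.
Let θ = 77° be the plate's angle to the horizontal; measure y along the incline from where the plane meets the free surface. Vertical depth h = y·sinθ with sinθ = 0.974370.
The centroid lies 4r/(3π) = 0.7597 m above the diameter, so r − 4r/(3π) = 1.79 − 0.7597 = 1.0303 m below the topmost point, so y_c = 4.1 + 1.0303 = 5.1303 m and h_c = 5.1303 × 0.974370 = 4.99881 m.
A = πr²/2 = π × 1.79²/2 = 5.03299 m².
Resultant F = γ·h_c·A = 14.0283 × 4.99881 × 5.03299 = 352.937 kN.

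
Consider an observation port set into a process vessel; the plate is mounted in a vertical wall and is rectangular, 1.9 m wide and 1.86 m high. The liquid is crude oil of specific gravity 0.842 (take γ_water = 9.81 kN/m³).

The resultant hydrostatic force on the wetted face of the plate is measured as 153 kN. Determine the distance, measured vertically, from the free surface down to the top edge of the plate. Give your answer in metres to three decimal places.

d_top ≈ 4.311 m

γ = 0.842 × 9.81 = 8.26002 kN/m³.
A = 1.9 × 1.86 = 3.534 m².
From F = γ·h_c·A, the centroid depth is h_c = 153/(8.26002 × 3.534) = 5.24136 m.
The centroid lies 1.86/2 = 0.93 m below the top edge, so the top edge sits at h_top = 5.24136 − 0.93 = 4.31136 m below the surface.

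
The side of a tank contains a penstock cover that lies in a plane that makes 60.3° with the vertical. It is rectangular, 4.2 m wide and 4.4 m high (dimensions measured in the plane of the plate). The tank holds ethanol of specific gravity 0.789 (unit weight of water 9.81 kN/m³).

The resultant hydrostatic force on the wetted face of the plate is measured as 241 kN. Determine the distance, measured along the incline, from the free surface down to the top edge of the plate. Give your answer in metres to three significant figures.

y_top ≈ 1.20 m

γ = 0.789 × 9.81 = 7.74009 kN/m³.
A = 4.2 × 4.4 = 18.48 m².
From F = γ·h_c·A, the centroid depth is h_c = 241/(7.74009 × 18.48) = 1.68488 m.
The plate makes 60.3° with the vertical, i.e. θ = 90° − 60.3° = 29.7° to the horizontal. Measuring y along the incline from the free-surface line, vertical depth h = y·sinθ with sinθ = 0.495459.
Along the incline, y_c = h_c/sinθ = 1.68488/0.495459 = 3.40064 m.
The centroid lies 4.4/2 = 2.2 m below the top edge, so the top edge sits at y_top = 3.40064 − 2.2 = 1.20064 m along the incline.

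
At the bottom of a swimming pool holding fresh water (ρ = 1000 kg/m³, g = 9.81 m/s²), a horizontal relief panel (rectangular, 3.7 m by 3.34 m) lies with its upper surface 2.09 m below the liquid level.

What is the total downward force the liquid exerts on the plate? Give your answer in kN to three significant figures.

γ = ρg = 1000 × 9.81 = 9810 N/m³ = 9.81 kN/m³.
The plate is horizontal, so pressure is uniform at p = γ·h = 9.81 × 2.09 = 20.5029 kN/m².
A = 3.7 × 3.34 = 12.358 m².
F = p·A = 20.5029 × 12.358 = 253.375 kN.

F ≈ 253 kN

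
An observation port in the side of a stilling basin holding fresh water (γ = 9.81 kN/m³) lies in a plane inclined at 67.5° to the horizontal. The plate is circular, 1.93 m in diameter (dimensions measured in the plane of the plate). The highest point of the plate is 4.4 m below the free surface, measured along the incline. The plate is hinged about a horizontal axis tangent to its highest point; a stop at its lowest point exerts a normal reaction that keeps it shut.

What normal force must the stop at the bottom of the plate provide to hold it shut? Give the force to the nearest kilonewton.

γ = 9.81 kN/m³.
Let θ = 67.5° be the plate's angle to the horizontal; measure y along the incline from where the plane meets the free surface. Vertical depth h = y·sinθ with sinθ = 0.923880.
The centroid is at the centre, 0.965 m below the top of the plate, so y_c = 4.4 + 0.965 = 5.365 m and h_c = 5.365 × 0.923880 = 4.95662 m.
A = π(0.965)² = 2.92553 m².
Resultant F = γ·h_c·A = 9.81 × 4.95662 × 2.92553 = 142.252 kN.
I_c = πr⁴/4 = π × 0.965⁴/4 = 0.681082 m⁴.
Centre of pressure: y_p = y_c + I_c/(y_c·A) = 5.365 + 0.681082/(5.365 × 2.92553) = 5.365 + 0.0433935 = 5.40839 m along the plane.
The resultant acts 0.965 + 0.0433935 = 1.00839 m (along the plate) below the hinge at the top edge, so the moment about the hinge is M = F × 1.00839 = 142.252 × 1.00839 = 143.445 kN·m.
A normal force at the bottom, 1.93 m from the hinge, must supply this moment: P = 143.445/1.93 = 74.3238 kN.

P ≈ 74 kN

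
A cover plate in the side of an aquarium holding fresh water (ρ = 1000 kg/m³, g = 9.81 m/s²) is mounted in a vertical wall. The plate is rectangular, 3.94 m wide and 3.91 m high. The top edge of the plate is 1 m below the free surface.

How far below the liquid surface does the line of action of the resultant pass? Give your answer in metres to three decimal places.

h_p = 3.386 m

γ = ρg = 1000 × 9.81 = 9810 N/m³ = 9.81 kN/m³.
The centroid lies 3.91/2 = 1.955 m below the top edge, so the centroid depth is h_c = 1 + 1.955 = 2.955 m.
A = 3.94 × 3.91 = 15.4054 m².
Resultant F = γ·h_c·A = 9.81 × 2.955 × 15.4054 = 446.58 kN.
I_c = b·h³/12 = 3.94 × 3.91³/12 = 19.6266 m⁴.
Centre of pressure: y_p = y_c + I_c/(y_c·A) = 2.955 + 19.6266/(2.955 × 15.4054) = 2.955 + 0.431136 = 3.38614 m along the plane.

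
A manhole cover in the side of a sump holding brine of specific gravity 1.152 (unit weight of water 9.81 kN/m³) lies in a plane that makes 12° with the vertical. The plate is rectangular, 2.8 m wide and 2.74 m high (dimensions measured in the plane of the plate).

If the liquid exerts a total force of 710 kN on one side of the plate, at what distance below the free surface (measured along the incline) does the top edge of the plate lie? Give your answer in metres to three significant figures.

γ = 1.152 × 9.81 = 11.30112 kN/m³.
A = 2.8 × 2.74 = 7.672 m².
From F = γ·h_c·A, the centroid depth is h_c = 710/(11.30112 × 7.672) = 8.18895 m.
The plate makes 12° with the vertical, i.e. θ = 90° − 12° = 78° to the horizontal. Measuring y along the incline from the free-surface line, vertical depth h = y·sinθ with sinθ = 0.978148.
Along the incline, y_c = h_c/sinθ = 8.18895/0.978148 = 8.37189 m.
The centroid lies 2.74/2 = 1.37 m below the top edge, so the top edge sits at y_top = 8.37189 − 1.37 = 7.00189 m along the incline.

y_top ≈ 7.00 m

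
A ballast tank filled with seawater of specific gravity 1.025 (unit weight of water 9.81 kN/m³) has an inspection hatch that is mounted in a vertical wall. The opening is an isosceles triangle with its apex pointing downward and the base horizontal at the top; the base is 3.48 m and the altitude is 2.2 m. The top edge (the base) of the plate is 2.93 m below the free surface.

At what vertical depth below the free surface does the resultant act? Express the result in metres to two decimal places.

γ = 1.025 × 9.81 = 10.05525 kN/m³.
With the apex down, the centroid sits h/3 = 2.2/3 = 0.733333 m below the base (the top edge), so the centroid depth is h_c = 2.93 + 0.733333 = 3.66333 m.
A = ½ × 3.48 × 2.2 = 3.828 m².
Resultant F = γ·h_c·A = 10.05525 × 3.66333 × 3.828 = 141.007 kN.
I_c = b·h³/36 = 3.48 × 2.2³/36 = 1.02931 m⁴.
Centre of pressure: y_p = y_c + I_c/(y_c·A) = 3.66333 + 1.02931/(3.66333 × 3.828) = 3.66333 + 0.0734004 = 3.73673 m along the plane.

h_p = 3.74 m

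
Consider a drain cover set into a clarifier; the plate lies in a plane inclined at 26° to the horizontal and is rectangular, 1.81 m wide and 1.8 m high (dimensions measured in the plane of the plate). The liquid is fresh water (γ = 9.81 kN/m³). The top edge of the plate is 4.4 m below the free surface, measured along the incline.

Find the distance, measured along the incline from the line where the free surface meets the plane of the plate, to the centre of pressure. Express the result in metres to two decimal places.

y_p = 5.35 m

γ = 9.81 kN/m³.
Let θ = 26° be the plate's angle to the horizontal; measure y along the incline from where the plane meets the free surface. Vertical depth h = y·sinθ with sinθ = 0.438371.
The centroid lies 1.8/2 = 0.9 m below the top edge, so y_c = 4.4 + 0.9 = 5.3 m and h_c = 5.3 × 0.438371 = 2.32337 m.
A = 1.81 × 1.8 = 3.258 m².
Resultant F = γ·h_c·A = 9.81 × 2.32337 × 3.258 = 74.2572 kN.
I_c = b·h³/12 = 1.81 × 1.8³/12 = 0.87966 m⁴.
Centre of pressure: y_p = y_c + I_c/(y_c·A) = 5.3 + 0.87966/(5.3 × 3.258) = 5.3 + 0.0509434 = 5.35094 m along the plane.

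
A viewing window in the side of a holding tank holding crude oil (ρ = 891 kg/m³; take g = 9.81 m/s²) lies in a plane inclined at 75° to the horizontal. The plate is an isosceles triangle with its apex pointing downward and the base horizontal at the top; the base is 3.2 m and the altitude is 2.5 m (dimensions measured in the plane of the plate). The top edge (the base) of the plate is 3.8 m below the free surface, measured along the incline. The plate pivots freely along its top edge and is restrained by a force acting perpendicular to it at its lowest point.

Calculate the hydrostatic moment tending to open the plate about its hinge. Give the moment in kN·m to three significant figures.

γ = ρg = 891 × 9.81 / 1000 = 8.74071 kN/m³.
Let θ = 75° be the plate's angle to the horizontal; measure y along the incline from where the plane meets the free surface. Vertical depth h = y·sinθ with sinθ = 0.965926.
With the apex down, the centroid sits h/3 = 2.5/3 = 0.833333 m below the base (the top edge), so y_c = 3.8 + 0.833333 = 4.63333 m and h_c = 4.63333 × 0.965926 = 4.47545 m.
A = ½ × 3.2 × 2.5 = 4 m².
Resultant F = γ·h_c·A = 8.74071 × 4.47545 × 4 = 156.474 kN.
I_c = b·h³/36 = 3.2 × 2.5³/36 = 1.38889 m⁴.
Centre of pressure: y_p = y_c + I_c/(y_c·A) = 4.63333 + 1.38889/(4.63333 × 4) = 4.63333 + 0.0749402 = 4.70827 m along the plane.
The resultant acts 0.833333 + 0.0749402 = 0.908273 m (along the plate) below the hinge at the top edge, so the moment about the hinge is M = F × 0.908273 = 156.474 × 0.908273 = 142.121 kN·m.

M ≈ 142 kN·m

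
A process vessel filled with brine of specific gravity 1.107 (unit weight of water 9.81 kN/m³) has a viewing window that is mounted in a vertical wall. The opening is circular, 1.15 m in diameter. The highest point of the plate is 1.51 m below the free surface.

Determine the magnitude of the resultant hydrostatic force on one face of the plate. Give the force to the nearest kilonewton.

F ≈ 24 kN

γ = 1.107 × 9.81 = 10.85967 kN/m³.
The centroid is at the centre, 0.575 m below the top of the plate, so the centroid depth is h_c = 1.51 + 0.575 = 2.085 m.
A = π(0.575)² = 1.03869 m².
Resultant F = γ·h_c·A = 10.85967 × 2.085 × 1.03869 = 23.5184 kN.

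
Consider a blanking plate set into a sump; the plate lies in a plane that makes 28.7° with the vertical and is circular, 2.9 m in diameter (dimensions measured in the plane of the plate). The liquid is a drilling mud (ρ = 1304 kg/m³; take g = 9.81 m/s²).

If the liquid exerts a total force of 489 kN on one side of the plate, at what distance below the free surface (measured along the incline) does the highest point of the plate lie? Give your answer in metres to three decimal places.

γ = ρg = 1304 × 9.81 / 1000 = 12.79224 kN/m³.
A = π(1.45)² = 6.6052 m².
From F = γ·h_c·A, the centroid depth is h_c = 489/(12.79224 × 6.6052) = 5.7873 m.
The plate makes 28.7° with the vertical, i.e. θ = 90° − 28.7° = 61.3° to the horizontal. Measuring y along the incline from the free-surface line, vertical depth h = y·sinθ with sinθ = 0.877146.
Along the incline, y_c = h_c/sinθ = 5.7873/0.877146 = 6.59788 m.
The centroid is at the centre, 1.45 m below the top of the plate, so the highest point sits at y_top = 6.59788 − 1.45 = 5.14788 m along the incline.

y_top ≈ 5.148 m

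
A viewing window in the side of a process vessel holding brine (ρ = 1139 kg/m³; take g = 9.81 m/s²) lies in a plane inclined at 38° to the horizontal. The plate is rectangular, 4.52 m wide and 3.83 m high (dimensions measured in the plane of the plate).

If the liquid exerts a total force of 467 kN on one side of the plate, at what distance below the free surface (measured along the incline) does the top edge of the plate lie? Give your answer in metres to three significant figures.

y_top ≈ 2.01 m

γ = ρg = 1139 × 9.81 / 1000 = 11.17359 kN/m³.
A = 4.52 × 3.83 = 17.3116 m².
From F = γ·h_c·A, the centroid depth is h_c = 467/(11.17359 × 17.3116) = 2.41428 m.
Let θ = 38° be the plate's angle to the horizontal; measure y along the incline from where the plane meets the free surface. Vertical depth h = y·sinθ with sinθ = 0.615661.
Along the incline, y_c = h_c/sinθ = 2.41428/0.615661 = 3.92144 m.
The centroid lies 3.83/2 = 1.915 m below the top edge, so the top edge sits at y_top = 3.92144 − 1.915 = 2.00644 m along the incline.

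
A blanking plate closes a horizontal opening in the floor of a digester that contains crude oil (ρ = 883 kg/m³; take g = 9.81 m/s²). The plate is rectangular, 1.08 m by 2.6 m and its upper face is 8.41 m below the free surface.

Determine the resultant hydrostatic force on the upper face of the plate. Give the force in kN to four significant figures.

γ = ρg = 883 × 9.81 / 1000 = 8.66223 kN/m³.
The plate is horizontal, so pressure is uniform at p = γ·h = 8.66223 × 8.41 = 72.8494 kN/m².
A = 1.08 × 2.6 = 2.808 m².
F = p·A = 72.8494 × 2.808 = 204.561 kN.

F ≈ 204.6 kN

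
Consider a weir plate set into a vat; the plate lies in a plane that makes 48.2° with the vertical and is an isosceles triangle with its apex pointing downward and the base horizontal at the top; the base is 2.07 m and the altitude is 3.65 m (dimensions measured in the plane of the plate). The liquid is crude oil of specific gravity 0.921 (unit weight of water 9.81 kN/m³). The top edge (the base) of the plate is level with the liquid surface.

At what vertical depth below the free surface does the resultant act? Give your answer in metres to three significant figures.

γ = 0.921 × 9.81 = 9.03501 kN/m³.
The plate makes 48.2° with the vertical, i.e. θ = 90° − 48.2° = 41.8° to the horizontal. Measuring y along the incline from the free-surface line, vertical depth h = y·sinθ with sinθ = 0.666532.
With the apex down, the centroid sits h/3 = 3.65/3 = 1.21667 m below the base (the top edge), so y_c = 1.21667 m and h_c = 1.21667 × 0.666532 = 0.810949 m.
A = ½ × 2.07 × 3.65 = 3.77775 m².
Resultant F = γ·h_c·A = 9.03501 × 0.810949 × 3.77775 = 27.6793 kN.
I_c = b·h³/36 = 2.07 × 3.65³/36 = 2.79606 m⁴.
Centre of pressure: y_p = y_c + I_c/(y_c·A) = 1.21667 + 2.79606/(1.21667 × 3.77775) = 1.21667 + 0.608332 = 1.825 m along the plane.
Vertically, h_p = y_p·sinθ = 1.825 × 0.666532 = 1.21642 m.

h_p = 1.22 m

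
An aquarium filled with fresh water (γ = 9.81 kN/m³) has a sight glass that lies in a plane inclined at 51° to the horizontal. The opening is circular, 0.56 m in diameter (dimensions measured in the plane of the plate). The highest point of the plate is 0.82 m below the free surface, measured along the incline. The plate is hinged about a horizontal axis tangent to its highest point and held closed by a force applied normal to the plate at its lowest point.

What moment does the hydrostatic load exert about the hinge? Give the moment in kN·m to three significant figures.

M ≈ 0.615 kN·m

γ = 9.81 kN/m³.
Let θ = 51° be the plate's angle to the horizontal; measure y along the incline from where the plane meets the free surface. Vertical depth h = y·sinθ with sinθ = 0.777146.
The centroid is at the centre, 0.28 m below the top of the plate, so y_c = 0.82 + 0.28 = 1.1 m and h_c = 1.1 × 0.777146 = 0.854861 m.
A = π(0.28)² = 0.246301 m².
Resultant F = γ·h_c·A = 9.81 × 0.854861 × 0.246301 = 2.06553 kN.
I_c = πr⁴/4 = π × 0.28⁴/4 = 0.0048275 m⁴.
Centre of pressure: y_p = y_c + I_c/(y_c·A) = 1.1 + 0.0048275/(1.1 × 0.246301) = 1.1 + 0.0178182 = 1.11782 m along the plane.
The resultant acts 0.28 + 0.0178182 = 0.297818 m (along the plate) below the hinge at the top edge, so the moment about the hinge is M = F × 0.297818 = 2.06553 × 0.297818 = 0.615152 kN·m.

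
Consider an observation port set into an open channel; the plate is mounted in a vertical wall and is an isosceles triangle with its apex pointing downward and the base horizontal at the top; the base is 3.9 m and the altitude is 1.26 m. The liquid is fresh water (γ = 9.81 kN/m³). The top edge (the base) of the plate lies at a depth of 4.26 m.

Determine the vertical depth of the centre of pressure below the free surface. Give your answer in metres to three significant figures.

γ = 9.81 kN/m³.
With the apex down, the centroid sits h/3 = 1.26/3 = 0.42 m below the base (the top edge), so the centroid depth is h_c = 4.26 + 0.42 = 4.68 m.
A = ½ × 3.9 × 1.26 = 2.457 m².
Resultant F = γ·h_c·A = 9.81 × 4.68 × 2.457 = 112.803 kN.
I_c = b·h³/36 = 3.9 × 1.26³/36 = 0.216707 m⁴.
Centre of pressure: y_p = y_c + I_c/(y_c·A) = 4.68 + 0.216707/(4.68 × 2.457) = 4.68 + 0.0188461 = 4.69885 m along the plane.

h_p = 4.70 m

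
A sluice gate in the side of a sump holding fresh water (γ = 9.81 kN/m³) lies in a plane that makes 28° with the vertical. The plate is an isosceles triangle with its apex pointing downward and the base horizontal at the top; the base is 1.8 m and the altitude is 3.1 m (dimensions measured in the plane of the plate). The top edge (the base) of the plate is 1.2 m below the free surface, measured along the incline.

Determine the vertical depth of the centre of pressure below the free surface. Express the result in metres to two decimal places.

h_p = 2.18 m

γ = 9.81 kN/m³.
The plate makes 28° with the vertical, i.e. θ = 90° − 28° = 62° to the horizontal. Measuring y along the incline from the free-surface line, vertical depth h = y·sinθ with sinθ = 0.882948.
With the apex down, the centroid sits h/3 = 3.1/3 = 1.03333 m below the base (the top edge), so y_c = 1.2 + 1.03333 = 2.23333 m and h_c = 2.23333 × 0.882948 = 1.97191 m.
A = ½ × 1.8 × 3.1 = 2.79 m².
Resultant F = γ·h_c·A = 9.81 × 1.97191 × 2.79 = 53.971 kN.
I_c = b·h³/36 = 1.8 × 3.1³/36 = 1.48955 m⁴.
Centre of pressure: y_p = y_c + I_c/(y_c·A) = 2.23333 + 1.48955/(2.23333 × 2.79) = 2.23333 + 0.239055 = 2.47239 m along the plane.
Vertically, h_p = y_p·sinθ = 2.47239 × 0.882948 = 2.18299 m.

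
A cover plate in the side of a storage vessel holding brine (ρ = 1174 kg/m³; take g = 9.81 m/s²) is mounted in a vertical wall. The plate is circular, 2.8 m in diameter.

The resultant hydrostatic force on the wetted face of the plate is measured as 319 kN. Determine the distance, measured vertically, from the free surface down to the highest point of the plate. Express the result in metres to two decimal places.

d_top ≈ 3.10 m

γ = ρg = 1174 × 9.81 / 1000 = 11.51694 kN/m³.
A = π(1.4)² = 6.15752 m².
From F = γ·h_c·A, the centroid depth is h_c = 319/(11.51694 × 6.15752) = 4.49829 m.
The centroid is at the centre, 1.4 m below the top of the plate, so the highest point sits at h_top = 4.49829 − 1.4 = 3.09829 m below the surface.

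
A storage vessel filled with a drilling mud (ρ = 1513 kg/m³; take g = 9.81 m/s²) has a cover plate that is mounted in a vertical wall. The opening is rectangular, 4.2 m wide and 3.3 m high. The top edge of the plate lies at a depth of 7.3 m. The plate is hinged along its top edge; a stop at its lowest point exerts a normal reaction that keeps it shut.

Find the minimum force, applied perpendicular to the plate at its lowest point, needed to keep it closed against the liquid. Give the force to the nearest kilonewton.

γ = ρg = 1513 × 9.81 / 1000 = 14.84253 kN/m³.
The centroid lies 3.3/2 = 1.65 m below the top edge, so the centroid depth is h_c = 7.3 + 1.65 = 8.95 m.
A = 4.2 × 3.3 = 13.86 m².
Resultant F = γ·h_c·A = 14.84253 × 8.95 × 13.86 = 1841.17 kN.
I_c = b·h³/12 = 4.2 × 3.3³/12 = 12.5779 m⁴.
Centre of pressure: y_p = y_c + I_c/(y_c·A) = 8.95 + 12.5779/(8.95 × 13.86) = 8.95 + 0.101396 = 9.0514 m along the plane.
The resultant acts 1.65 + 0.101396 = 1.7514 m (along the plate) below the hinge at the top edge, so the moment about the hinge is M = F × 1.7514 = 1841.17 × 1.7514 = 3224.63 kN·m.
A normal force at the bottom, 3.3 m from the hinge, must supply this moment: P = 3224.63/3.3 = 977.161 kN.

P ≈ 977 kN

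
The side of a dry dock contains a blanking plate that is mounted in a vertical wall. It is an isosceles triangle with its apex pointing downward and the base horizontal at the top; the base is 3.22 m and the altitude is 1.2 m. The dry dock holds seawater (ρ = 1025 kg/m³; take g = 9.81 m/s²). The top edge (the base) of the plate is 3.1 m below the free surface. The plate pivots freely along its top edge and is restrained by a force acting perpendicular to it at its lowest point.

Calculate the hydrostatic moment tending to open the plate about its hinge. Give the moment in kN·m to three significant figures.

M ≈ 28.8 kN·m

γ = ρg = 1025 × 9.81 / 1000 = 10.05525 kN/m³.
With the apex down, the centroid sits h/3 = 1.2/3 = 0.4 m below the base (the top edge), so the centroid depth is h_c = 3.1 + 0.4 = 3.5 m.
A = ½ × 3.22 × 1.2 = 1.932 m².
Resultant F = γ·h_c·A = 10.05525 × 3.5 × 1.932 = 67.9936 kN.
I_c = b·h³/36 = 3.22 × 1.2³/36 = 0.15456 m⁴.
Centre of pressure: y_p = y_c + I_c/(y_c·A) = 3.5 + 0.15456/(3.5 × 1.932) = 3.5 + 0.0228571 = 3.52286 m along the plane.
The resultant acts 0.4 + 0.0228571 = 0.422857 m (along the plate) below the hinge at the top edge, so the moment about the hinge is M = F × 0.422857 = 67.9936 × 0.422857 = 28.7516 kN·m.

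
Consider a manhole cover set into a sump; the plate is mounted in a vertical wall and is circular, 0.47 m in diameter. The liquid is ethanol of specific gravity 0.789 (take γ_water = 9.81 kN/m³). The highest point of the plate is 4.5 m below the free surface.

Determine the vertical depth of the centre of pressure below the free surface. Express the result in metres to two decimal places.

h_p = 4.74 m

γ = 0.789 × 9.81 = 7.74009 kN/m³.
The centroid is at the centre, 0.235 m below the top of the plate, so the centroid depth is h_c = 4.5 + 0.235 = 4.735 m.
A = π(0.235)² = 0.173494 m².
Resultant F = γ·h_c·A = 7.74009 × 4.735 × 0.173494 = 6.35844 kN.
I_c = πr⁴/4 = π × 0.235⁴/4 = 0.00239531 m⁴.
Centre of pressure: y_p = y_c + I_c/(y_c·A) = 4.735 + 0.00239531/(4.735 × 0.173494) = 4.735 + 0.0029158 = 4.73792 m along the plane.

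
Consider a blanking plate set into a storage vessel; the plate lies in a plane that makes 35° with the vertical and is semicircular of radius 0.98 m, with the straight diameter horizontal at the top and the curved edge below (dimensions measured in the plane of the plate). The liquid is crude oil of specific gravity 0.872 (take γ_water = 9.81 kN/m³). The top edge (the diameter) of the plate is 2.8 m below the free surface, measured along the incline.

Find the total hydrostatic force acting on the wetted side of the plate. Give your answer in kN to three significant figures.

γ = 0.872 × 9.81 = 8.55432 kN/m³.
The plate makes 35° with the vertical, i.e. θ = 90° − 35° = 55° to the horizontal. Measuring y along the incline from the free-surface line, vertical depth h = y·sinθ with sinθ = 0.819152.
The centroid of a semicircle lies 4r/(3π) = 0.415925 m from the diameter, here below the top edge, so y_c = 2.8 + 0.415925 = 3.21592 m and h_c = 3.21592 × 0.819152 = 2.63433 m.
A = πr²/2 = π × 0.98²/2 = 1.50859 m².
Resultant F = γ·h_c·A = 8.55432 × 2.63433 × 1.50859 = 33.9959 kN.

F ≈ 34.0 kN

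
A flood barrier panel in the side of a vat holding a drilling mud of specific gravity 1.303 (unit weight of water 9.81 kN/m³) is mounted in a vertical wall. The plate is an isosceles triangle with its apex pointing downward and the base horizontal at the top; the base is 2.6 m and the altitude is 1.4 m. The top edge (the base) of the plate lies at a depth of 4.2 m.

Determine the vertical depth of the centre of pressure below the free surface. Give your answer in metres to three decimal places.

γ = 1.303 × 9.81 = 12.78243 kN/m³.
With the apex down, the centroid sits h/3 = 1.4/3 = 0.466667 m below the base (the top edge), so the centroid depth is h_c = 4.2 + 0.466667 = 4.66667 m.
A = ½ × 2.6 × 1.4 = 1.82 m².
Resultant F = γ·h_c·A = 12.78243 × 4.66667 × 1.82 = 108.566 kN.
I_c = b·h³/36 = 2.6 × 1.4³/36 = 0.198178 m⁴.
Centre of pressure: y_p = y_c + I_c/(y_c·A) = 4.66667 + 0.198178/(4.66667 × 1.82) = 4.66667 + 0.0233333 = 4.69 m along the plane.

h_p = 4.690 m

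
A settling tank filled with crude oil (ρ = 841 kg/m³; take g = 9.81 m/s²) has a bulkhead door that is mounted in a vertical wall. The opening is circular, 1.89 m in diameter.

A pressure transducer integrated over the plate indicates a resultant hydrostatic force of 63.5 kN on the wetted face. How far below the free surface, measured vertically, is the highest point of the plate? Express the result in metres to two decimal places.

γ = ρg = 841 × 9.81 / 1000 = 8.25021 kN/m³.
A = π(0.945)² = 2.80552 m².
From F = γ·h_c·A, the centroid depth is h_c = 63.5/(8.25021 × 2.80552) = 2.74344 m.
The centroid is at the centre, 0.945 m below the top of the plate, so the highest point sits at h_top = 2.74344 − 0.945 = 1.79844 m below the surface.

d_top ≈ 1.80 m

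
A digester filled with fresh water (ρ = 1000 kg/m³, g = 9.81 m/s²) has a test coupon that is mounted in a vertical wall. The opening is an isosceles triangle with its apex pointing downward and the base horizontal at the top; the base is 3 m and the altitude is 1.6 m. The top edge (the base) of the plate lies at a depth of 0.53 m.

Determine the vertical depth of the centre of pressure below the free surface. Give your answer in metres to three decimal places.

h_p = 1.197 m

γ = ρg = 1000 × 9.81 = 9810 N/m³ = 9.81 kN/m³.
With the apex down, the centroid sits h/3 = 1.6/3 = 0.533333 m below the base (the top edge), so the centroid depth is h_c = 0.53 + 0.533333 = 1.06333 m.
A = ½ × 3 × 1.6 = 2.4 m².
Resultant F = γ·h_c·A = 9.81 × 1.06333 × 2.4 = 25.035 kN.
I_c = b·h³/36 = 3 × 1.6³/36 = 0.341333 m⁴.
Centre of pressure: y_p = y_c + I_c/(y_c·A) = 1.06333 + 0.341333/(1.06333 × 2.4) = 1.06333 + 0.133752 = 1.19708 m along the plane.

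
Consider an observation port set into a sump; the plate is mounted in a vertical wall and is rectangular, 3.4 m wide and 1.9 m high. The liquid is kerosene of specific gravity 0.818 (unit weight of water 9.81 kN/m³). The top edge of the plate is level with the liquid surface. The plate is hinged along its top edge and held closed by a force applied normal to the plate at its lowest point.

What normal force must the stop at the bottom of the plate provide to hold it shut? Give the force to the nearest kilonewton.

γ = 0.818 × 9.81 = 8.02458 kN/m³.
The centroid lies 1.9/2 = 0.95 m below the top edge, so the centroid depth is h_c = 0.95 m.
A = 3.4 × 1.9 = 6.46 m².
Resultant F = γ·h_c·A = 8.02458 × 0.95 × 6.46 = 49.2468 kN.
I_c = b·h³/12 = 3.4 × 1.9³/12 = 1.94338 m⁴.
Centre of pressure: y_p = y_c + I_c/(y_c·A) = 0.95 + 1.94338/(0.95 × 6.46) = 0.95 + 0.316666 = 1.26667 m along the plane.
The resultant acts 0.95 + 0.316666 = 1.26667 m (along the plate) below the hinge at the top edge, so the moment about the hinge is M = F × 1.26667 = 49.2468 × 1.26667 = 62.3794 kN·m.
A normal force at the bottom, 1.9 m from the hinge, must supply this moment: P = 62.3794/1.9 = 32.8313 kN.

P ≈ 33 kN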